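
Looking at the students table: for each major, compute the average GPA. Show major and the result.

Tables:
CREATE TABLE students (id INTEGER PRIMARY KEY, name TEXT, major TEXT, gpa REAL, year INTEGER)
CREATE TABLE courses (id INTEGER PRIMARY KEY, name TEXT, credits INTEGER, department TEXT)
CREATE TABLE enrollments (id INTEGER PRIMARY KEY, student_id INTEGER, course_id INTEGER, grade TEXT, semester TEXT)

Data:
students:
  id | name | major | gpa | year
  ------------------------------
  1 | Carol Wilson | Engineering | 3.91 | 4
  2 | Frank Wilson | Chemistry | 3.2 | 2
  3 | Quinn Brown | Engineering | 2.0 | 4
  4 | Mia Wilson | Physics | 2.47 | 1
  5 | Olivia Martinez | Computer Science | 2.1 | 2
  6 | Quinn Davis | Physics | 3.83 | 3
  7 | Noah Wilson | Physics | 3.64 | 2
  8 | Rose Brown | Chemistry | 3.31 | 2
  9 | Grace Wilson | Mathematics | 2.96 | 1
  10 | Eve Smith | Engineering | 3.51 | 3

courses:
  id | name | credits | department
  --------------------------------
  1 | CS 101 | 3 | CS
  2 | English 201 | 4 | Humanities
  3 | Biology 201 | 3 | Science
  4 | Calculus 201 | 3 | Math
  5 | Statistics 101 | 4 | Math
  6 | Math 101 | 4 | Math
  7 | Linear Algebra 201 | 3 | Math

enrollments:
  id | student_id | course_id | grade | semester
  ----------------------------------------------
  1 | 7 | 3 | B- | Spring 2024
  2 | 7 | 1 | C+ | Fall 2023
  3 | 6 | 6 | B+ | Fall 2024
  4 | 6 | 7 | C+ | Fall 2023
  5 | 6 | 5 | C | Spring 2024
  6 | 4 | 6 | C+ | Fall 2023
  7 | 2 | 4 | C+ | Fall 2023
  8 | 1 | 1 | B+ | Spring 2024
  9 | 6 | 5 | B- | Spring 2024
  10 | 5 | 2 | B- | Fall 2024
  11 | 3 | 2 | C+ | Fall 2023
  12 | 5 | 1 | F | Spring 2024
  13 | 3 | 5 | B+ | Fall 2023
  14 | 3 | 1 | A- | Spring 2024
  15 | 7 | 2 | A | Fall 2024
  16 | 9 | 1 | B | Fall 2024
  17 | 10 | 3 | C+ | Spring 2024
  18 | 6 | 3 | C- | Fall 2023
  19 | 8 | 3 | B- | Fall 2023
SELECT major, AVG(gpa) AS avg_gpa FROM students GROUP BY major

Execution result:
major | avg_gpa
Chemistry | 3.26
Computer Science | 2.10
Engineering | 3.14
Mathematics | 2.96
Physics | 3.31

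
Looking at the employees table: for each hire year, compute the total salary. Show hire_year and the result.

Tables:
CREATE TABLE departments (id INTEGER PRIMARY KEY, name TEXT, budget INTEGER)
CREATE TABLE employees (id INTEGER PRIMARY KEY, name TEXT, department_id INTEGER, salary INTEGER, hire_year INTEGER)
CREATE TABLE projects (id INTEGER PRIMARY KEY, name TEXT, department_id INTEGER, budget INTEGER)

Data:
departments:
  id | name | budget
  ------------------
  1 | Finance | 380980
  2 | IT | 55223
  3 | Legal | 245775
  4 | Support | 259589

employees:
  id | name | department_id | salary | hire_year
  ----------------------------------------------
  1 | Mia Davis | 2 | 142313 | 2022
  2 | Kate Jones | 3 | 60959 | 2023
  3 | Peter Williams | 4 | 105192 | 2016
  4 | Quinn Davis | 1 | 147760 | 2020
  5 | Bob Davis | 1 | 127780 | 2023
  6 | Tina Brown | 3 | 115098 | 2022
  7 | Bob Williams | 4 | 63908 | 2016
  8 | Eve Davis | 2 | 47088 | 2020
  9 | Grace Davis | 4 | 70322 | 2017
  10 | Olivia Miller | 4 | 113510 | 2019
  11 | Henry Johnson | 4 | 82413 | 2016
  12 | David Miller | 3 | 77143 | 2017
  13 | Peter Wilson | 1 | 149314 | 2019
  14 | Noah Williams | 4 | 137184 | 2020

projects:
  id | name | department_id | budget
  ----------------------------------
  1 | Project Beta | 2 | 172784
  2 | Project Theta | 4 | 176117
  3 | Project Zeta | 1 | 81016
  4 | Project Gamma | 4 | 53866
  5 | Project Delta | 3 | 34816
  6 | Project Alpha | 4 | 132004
SELECT hire_year, SUM(salary) AS sum_salary FROM employees GROUP BY hire_year

Execution result:
hire_year | sum_salary
2016 | 251513
2017 | 147465
2019 | 262824
2020 | 332032
2022 | 257411
2023 | 188739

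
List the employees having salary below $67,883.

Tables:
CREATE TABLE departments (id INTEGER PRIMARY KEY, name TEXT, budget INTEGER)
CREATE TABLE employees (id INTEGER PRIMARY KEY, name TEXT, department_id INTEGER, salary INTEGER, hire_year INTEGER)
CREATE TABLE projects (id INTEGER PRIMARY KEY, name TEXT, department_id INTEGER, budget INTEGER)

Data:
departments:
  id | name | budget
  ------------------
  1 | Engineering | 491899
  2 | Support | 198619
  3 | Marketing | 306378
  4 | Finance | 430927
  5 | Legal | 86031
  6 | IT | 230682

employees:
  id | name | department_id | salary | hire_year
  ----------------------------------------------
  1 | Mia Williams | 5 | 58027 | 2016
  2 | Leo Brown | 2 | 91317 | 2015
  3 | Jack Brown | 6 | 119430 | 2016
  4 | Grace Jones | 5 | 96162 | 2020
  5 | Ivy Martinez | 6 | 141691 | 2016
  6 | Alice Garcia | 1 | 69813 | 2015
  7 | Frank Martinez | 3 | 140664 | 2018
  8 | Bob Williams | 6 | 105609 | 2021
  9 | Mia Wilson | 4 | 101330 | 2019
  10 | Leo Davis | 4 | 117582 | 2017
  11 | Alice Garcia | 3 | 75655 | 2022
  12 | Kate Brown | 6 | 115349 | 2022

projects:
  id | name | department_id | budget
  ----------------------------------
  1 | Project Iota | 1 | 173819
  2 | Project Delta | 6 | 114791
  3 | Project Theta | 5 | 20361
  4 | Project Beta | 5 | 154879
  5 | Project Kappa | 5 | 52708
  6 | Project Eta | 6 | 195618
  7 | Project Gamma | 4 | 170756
SELECT name, salary FROM employees WHERE salary < 67883

Execution result:
name | salary
Mia Williams | 58027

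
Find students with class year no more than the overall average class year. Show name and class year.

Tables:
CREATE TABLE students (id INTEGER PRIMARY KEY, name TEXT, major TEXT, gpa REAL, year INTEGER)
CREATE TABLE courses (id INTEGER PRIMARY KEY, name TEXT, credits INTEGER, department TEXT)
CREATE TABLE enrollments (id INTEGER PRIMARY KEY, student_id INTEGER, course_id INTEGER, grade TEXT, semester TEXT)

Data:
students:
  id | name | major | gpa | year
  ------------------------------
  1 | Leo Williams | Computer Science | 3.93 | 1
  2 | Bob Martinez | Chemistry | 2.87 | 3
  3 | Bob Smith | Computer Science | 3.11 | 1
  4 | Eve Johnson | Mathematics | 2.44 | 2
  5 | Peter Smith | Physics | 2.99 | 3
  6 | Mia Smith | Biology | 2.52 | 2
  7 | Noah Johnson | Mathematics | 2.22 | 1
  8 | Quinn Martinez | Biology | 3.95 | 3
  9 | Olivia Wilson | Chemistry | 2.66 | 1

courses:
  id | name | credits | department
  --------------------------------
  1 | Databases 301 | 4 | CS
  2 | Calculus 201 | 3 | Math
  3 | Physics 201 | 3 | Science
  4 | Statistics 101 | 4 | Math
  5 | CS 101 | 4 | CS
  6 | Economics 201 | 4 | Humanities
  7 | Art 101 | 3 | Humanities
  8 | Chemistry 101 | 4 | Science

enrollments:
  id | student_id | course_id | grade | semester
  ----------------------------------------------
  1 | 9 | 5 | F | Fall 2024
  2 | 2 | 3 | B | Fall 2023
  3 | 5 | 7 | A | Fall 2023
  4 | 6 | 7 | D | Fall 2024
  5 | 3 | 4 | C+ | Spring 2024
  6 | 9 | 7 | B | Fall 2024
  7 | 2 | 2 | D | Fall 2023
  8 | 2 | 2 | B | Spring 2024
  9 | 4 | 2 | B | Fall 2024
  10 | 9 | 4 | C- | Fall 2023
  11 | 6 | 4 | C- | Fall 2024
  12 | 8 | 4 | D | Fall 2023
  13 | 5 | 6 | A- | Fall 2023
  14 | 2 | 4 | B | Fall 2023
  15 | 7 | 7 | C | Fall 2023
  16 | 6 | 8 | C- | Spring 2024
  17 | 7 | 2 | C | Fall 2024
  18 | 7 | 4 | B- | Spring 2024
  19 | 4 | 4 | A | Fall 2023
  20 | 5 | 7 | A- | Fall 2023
SELECT name, year FROM students WHERE year <= (SELECT AVG(year) FROM students)

Execution result:
name | year
Leo Williams | 1
Bob Smith | 1
Noah Johnson | 1
Olivia Wilson | 1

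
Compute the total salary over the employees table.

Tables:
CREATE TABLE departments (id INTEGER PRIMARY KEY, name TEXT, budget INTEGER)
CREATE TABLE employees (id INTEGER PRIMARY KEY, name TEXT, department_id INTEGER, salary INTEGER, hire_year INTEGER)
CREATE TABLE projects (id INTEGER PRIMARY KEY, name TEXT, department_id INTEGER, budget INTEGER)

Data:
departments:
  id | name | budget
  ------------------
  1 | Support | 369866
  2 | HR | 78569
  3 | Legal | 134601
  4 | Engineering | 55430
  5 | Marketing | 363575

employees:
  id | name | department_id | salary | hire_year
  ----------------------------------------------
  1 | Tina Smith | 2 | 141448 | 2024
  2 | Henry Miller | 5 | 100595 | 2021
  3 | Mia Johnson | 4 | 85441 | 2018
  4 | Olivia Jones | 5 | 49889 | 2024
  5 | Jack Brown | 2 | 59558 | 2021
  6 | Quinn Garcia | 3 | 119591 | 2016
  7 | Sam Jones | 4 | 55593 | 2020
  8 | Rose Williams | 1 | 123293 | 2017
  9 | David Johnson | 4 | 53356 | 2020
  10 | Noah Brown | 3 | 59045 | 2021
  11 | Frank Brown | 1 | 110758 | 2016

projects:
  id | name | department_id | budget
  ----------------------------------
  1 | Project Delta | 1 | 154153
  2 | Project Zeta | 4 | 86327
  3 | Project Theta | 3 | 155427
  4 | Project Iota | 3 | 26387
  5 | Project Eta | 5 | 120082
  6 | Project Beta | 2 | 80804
SELECT SUM(salary) FROM employees

Execution result:
958567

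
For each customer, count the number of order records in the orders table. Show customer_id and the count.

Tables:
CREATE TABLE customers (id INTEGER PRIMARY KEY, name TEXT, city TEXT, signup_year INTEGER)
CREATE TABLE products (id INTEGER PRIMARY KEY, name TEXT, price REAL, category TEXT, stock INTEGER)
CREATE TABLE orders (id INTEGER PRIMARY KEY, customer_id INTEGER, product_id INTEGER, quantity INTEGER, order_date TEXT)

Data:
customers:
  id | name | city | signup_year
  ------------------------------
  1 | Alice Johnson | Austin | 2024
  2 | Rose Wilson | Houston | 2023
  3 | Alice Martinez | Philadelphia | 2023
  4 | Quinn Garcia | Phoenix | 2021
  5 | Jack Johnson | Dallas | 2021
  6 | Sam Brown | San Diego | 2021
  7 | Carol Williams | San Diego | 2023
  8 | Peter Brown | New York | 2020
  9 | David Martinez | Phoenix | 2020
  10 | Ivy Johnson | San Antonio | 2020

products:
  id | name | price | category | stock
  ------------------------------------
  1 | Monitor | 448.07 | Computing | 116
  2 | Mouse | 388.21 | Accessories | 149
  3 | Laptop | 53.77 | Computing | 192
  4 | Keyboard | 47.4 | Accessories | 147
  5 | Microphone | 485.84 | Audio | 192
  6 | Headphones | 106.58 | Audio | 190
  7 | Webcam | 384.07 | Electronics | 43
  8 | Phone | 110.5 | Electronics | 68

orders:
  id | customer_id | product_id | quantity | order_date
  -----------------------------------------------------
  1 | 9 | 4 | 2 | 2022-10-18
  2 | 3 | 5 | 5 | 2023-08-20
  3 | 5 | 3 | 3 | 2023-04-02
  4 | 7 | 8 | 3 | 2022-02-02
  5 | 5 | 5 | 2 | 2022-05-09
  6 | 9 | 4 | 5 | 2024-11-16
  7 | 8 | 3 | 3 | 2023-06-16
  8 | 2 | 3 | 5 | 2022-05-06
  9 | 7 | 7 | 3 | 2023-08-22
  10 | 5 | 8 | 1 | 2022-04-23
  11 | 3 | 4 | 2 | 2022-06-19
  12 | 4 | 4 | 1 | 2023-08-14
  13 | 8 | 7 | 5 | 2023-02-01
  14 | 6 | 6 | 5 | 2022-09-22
SELECT customer_id, COUNT(*) AS order_count FROM orders GROUP BY customer_id

Execution result:
customer_id | order_count
2 | 1
3 | 2
4 | 1
5 | 3
6 | 1
7 | 2
8 | 2
9 | 2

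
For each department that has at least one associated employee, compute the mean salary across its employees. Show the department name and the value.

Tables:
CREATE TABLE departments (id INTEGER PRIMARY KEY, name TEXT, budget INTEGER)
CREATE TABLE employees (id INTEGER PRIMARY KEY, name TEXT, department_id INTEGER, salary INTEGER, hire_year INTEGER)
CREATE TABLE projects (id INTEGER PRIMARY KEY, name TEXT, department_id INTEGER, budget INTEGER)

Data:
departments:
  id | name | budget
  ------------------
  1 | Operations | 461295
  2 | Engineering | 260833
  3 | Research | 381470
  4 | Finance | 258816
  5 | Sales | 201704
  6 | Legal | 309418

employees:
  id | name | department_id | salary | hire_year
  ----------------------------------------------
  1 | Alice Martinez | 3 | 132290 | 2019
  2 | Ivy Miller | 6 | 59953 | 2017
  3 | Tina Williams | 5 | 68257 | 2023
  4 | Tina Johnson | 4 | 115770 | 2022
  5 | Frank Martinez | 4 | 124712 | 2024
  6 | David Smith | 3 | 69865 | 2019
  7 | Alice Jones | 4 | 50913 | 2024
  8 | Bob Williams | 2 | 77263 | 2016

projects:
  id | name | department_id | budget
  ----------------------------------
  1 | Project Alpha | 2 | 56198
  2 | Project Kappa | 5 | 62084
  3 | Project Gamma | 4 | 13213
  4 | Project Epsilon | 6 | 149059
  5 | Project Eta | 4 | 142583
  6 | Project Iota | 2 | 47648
SELECT p.name, AVG(c.salary) AS avg_salary FROM employees c JOIN departments p ON c.department_id = p.id GROUP BY p.id, p.name

Execution result:
name | avg_salary
Engineering | 77263.00
Research | 101077.50
Finance | 97131.67
Sales | 68257.00
Legal | 59953.00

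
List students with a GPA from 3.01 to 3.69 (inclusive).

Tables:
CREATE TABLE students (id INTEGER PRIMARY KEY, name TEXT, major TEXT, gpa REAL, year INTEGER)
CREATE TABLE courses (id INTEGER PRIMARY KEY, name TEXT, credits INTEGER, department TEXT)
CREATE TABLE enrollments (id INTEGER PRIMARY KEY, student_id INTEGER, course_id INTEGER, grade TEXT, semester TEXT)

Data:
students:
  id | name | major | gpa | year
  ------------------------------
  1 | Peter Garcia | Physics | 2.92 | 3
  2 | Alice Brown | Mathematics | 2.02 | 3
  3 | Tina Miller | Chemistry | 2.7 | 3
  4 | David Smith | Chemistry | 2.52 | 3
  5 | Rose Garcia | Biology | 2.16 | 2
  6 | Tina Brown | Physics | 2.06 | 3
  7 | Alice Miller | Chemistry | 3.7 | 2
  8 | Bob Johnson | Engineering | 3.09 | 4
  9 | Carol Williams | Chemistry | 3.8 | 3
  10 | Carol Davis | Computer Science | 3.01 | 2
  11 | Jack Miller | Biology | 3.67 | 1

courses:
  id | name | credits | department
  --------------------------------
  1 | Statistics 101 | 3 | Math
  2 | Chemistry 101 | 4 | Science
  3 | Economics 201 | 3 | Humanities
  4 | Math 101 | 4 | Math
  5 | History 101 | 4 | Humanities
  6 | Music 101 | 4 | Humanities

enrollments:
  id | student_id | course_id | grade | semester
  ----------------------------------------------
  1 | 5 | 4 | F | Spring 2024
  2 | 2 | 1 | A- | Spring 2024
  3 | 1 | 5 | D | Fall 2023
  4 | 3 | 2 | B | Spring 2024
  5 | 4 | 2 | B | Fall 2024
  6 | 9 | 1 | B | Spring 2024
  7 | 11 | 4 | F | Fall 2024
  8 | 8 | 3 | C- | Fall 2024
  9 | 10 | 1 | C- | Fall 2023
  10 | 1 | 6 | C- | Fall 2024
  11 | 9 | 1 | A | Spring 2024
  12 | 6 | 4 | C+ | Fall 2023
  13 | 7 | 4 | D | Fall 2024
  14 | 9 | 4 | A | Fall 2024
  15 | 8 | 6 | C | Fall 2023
SELECT name, gpa FROM students WHERE gpa BETWEEN 3.01 AND 3.69

Execution result:
name | gpa
Bob Johnson | 3.09
Carol Davis | 3.01
Jack Miller | 3.67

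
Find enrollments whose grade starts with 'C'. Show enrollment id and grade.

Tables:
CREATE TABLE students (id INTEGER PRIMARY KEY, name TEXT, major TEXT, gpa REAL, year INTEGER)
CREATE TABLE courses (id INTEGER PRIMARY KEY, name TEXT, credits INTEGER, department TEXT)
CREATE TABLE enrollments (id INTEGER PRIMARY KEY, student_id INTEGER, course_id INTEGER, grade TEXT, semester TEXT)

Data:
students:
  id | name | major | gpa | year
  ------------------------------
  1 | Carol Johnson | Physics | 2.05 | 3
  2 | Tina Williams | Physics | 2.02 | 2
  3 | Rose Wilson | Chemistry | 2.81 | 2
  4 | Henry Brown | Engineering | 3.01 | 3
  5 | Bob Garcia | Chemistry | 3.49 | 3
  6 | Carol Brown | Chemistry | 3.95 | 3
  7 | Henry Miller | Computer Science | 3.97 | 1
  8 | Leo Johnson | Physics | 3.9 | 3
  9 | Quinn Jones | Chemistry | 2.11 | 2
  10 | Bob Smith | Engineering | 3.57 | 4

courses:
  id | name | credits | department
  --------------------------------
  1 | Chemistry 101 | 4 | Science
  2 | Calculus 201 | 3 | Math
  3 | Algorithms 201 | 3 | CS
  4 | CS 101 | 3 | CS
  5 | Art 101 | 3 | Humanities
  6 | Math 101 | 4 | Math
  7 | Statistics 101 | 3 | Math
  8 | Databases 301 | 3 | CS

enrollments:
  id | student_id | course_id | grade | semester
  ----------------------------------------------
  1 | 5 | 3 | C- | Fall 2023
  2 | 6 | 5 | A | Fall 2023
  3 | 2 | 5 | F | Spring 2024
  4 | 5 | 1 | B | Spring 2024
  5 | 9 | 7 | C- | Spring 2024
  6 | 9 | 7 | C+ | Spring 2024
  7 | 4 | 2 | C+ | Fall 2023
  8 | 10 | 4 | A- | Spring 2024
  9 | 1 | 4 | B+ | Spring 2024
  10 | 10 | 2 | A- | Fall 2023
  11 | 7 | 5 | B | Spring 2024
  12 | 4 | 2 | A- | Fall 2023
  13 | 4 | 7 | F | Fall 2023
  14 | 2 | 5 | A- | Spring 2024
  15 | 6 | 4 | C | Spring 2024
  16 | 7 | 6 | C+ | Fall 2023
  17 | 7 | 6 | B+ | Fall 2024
SELECT id, grade FROM enrollments WHERE grade LIKE 'C%'

Execution result:
id | grade
1 | C-
5 | C-
6 | C+
7 | C+
15 | C
16 | C+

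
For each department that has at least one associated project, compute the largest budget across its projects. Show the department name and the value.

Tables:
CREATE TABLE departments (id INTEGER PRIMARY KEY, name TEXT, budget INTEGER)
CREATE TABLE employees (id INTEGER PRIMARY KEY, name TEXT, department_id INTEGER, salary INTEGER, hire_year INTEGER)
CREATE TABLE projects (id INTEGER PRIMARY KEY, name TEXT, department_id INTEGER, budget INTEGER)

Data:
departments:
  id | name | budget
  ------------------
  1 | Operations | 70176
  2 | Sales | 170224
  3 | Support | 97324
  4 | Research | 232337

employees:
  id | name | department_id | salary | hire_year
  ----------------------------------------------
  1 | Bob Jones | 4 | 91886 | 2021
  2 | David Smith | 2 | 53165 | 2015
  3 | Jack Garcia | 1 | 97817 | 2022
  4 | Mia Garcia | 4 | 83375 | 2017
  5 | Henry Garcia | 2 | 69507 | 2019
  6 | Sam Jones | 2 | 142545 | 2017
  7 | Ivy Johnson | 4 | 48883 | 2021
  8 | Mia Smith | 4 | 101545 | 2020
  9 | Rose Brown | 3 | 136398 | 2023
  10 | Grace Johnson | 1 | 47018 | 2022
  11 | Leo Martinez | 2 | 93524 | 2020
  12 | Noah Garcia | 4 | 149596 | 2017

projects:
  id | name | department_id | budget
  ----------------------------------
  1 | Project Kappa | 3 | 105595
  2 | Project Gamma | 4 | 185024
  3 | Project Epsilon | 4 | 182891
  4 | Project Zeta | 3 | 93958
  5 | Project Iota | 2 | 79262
SELECT p.name, MAX(c.budget) AS max_budget FROM projects c JOIN departments p ON c.department_id = p.id GROUP BY p.id, p.name

Execution result:
name | max_budget
Sales | 79262
Support | 105595
Research | 185024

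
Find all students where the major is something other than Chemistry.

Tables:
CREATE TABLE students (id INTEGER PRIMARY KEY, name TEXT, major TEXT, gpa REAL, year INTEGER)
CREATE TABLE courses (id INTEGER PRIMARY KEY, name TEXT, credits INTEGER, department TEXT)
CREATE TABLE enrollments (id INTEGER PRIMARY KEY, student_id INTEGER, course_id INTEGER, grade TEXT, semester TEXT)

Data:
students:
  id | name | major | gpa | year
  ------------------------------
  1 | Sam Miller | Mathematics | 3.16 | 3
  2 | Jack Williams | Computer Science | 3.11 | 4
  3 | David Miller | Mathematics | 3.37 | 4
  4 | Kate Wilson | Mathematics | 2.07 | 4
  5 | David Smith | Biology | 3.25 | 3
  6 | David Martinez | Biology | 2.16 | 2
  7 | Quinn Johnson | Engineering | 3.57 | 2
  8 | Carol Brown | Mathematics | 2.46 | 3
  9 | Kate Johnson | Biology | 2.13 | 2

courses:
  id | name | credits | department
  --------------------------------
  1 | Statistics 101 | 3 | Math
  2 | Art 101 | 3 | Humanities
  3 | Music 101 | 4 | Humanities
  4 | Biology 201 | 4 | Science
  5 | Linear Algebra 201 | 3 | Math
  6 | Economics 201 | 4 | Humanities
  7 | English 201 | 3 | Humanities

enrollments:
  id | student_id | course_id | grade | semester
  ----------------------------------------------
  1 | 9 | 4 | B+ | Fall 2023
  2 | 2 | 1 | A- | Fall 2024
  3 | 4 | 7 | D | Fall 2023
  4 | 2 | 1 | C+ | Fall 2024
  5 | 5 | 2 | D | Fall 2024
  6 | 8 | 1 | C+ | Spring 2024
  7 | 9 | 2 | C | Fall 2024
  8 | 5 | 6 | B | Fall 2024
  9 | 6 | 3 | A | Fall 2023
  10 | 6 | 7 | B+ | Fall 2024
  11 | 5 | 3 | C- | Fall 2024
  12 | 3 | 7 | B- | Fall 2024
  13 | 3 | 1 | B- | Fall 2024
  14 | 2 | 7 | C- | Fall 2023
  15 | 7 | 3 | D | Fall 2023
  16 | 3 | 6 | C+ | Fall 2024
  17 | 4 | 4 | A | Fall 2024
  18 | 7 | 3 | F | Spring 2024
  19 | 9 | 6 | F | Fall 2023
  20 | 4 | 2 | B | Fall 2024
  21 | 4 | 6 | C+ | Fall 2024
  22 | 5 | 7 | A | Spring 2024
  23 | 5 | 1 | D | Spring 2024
SELECT name, major FROM students WHERE major <> 'Chemistry'

Execution result:
name | major
Sam Miller | Mathematics
Jack Williams | Computer Science
David Miller | Mathematics
Kate Wilson | Mathematics
David Smith | Biology
David Martinez | Biology
Quinn Johnson | Engineering
Carol Brown | Mathematics
Kate Johnson | Biology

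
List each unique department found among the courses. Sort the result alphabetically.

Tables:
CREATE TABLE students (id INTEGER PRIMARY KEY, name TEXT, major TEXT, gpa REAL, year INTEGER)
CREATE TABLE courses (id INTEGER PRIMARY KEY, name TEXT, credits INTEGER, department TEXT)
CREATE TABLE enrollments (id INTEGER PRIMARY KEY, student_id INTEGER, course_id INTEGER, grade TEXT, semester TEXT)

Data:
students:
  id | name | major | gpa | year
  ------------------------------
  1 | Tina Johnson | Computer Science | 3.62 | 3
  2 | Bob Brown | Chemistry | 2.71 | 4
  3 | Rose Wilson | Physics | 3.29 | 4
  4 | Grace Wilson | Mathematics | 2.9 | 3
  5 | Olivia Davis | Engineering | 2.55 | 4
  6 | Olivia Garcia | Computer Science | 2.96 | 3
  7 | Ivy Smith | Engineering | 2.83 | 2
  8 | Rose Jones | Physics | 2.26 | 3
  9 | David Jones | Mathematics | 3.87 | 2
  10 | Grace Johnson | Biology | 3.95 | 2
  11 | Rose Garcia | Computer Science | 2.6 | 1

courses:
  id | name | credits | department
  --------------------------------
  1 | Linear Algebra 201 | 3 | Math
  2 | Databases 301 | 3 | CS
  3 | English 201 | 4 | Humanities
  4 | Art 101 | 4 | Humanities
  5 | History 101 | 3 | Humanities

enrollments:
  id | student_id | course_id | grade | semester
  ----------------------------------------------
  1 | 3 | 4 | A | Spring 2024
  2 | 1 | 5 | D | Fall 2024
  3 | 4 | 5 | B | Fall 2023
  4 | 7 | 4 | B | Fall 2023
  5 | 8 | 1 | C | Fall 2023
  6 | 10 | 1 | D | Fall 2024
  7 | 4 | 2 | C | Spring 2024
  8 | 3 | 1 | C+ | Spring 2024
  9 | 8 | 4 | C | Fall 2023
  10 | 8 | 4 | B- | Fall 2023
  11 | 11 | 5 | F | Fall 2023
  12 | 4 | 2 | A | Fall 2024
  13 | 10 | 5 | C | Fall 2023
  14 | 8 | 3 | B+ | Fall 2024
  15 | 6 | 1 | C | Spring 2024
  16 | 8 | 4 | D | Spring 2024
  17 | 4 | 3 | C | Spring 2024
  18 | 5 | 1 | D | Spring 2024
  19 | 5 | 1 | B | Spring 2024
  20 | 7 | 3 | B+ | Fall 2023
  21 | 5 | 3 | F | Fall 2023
SELECT DISTINCT department FROM courses ORDER BY department

Execution result:
department
CS
Humanities
Math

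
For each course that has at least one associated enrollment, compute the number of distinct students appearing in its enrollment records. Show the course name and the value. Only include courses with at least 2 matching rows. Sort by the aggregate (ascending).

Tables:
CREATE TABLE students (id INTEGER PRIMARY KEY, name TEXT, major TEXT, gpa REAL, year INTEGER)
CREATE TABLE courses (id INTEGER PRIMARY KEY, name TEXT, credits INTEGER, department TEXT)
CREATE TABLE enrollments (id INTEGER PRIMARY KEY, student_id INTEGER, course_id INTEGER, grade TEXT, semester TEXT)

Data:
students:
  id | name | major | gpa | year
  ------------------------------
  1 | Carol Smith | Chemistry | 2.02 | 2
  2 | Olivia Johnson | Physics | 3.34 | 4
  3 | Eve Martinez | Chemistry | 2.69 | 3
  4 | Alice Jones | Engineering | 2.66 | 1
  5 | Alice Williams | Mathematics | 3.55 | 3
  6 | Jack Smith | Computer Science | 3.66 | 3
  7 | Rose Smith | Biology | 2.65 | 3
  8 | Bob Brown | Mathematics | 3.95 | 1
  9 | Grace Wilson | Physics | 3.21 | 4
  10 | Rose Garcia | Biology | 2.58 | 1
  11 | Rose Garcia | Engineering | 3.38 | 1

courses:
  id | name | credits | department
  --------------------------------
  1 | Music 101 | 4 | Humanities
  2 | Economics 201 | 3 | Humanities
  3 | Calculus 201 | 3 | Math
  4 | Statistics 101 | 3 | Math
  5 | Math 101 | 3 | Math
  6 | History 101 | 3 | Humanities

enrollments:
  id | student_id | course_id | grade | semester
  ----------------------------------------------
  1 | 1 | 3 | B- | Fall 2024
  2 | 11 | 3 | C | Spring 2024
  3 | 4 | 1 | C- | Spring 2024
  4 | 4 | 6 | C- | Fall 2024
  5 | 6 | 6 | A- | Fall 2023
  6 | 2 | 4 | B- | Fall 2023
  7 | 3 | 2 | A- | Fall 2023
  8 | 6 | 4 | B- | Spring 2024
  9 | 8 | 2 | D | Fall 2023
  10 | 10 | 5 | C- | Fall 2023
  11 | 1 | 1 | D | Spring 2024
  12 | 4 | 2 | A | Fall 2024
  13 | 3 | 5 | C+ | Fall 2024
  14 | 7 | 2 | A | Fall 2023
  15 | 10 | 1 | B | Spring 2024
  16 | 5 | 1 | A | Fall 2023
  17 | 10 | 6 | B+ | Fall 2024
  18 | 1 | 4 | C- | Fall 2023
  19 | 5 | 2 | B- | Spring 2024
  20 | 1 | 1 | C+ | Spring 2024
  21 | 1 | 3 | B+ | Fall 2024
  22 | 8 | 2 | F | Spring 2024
SELECT p.name, COUNT(DISTINCT c.student_id) AS distinct_student_count FROM enrollments c JOIN courses p ON c.course_id = p.id GROUP BY p.id, p.name HAVING COUNT(*) >= 2 ORDER BY distinct_student_count ASC

Execution result:
name | distinct_student_count
Calculus 201 | 2
Math 101 | 2
Statistics 101 | 3
History 101 | 3
Music 101 | 4
Economics 201 | 5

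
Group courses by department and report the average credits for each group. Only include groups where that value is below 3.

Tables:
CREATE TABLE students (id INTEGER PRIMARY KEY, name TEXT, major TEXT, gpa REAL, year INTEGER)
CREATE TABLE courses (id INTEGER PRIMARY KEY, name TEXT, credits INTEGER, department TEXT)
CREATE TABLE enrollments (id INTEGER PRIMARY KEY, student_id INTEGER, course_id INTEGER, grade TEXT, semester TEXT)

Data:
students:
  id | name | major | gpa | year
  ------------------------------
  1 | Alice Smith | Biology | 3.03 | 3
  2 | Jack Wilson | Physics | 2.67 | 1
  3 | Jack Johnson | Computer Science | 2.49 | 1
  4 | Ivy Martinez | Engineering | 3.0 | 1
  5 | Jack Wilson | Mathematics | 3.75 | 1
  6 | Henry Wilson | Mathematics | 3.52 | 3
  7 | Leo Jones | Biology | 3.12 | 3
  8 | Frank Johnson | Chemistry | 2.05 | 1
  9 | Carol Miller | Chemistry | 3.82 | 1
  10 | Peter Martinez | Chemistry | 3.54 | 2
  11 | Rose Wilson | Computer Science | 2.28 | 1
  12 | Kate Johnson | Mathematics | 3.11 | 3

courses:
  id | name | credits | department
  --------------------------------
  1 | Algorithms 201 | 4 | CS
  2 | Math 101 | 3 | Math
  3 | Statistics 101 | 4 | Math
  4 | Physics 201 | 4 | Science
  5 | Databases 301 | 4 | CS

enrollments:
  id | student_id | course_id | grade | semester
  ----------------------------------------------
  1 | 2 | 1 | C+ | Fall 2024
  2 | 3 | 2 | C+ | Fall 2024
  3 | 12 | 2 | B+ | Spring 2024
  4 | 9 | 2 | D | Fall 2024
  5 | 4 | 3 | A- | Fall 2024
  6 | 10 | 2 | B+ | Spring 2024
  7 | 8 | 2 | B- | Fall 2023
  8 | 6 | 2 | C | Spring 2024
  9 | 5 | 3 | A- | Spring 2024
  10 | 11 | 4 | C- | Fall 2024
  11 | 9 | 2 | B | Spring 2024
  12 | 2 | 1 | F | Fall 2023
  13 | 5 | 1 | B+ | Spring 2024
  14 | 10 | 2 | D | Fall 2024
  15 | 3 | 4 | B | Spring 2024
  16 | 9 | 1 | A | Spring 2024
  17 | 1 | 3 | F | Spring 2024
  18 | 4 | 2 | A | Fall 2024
SELECT department, AVG(credits) AS avg_credits FROM courses GROUP BY department HAVING AVG(credits) < 3

Execution result:
(no rows)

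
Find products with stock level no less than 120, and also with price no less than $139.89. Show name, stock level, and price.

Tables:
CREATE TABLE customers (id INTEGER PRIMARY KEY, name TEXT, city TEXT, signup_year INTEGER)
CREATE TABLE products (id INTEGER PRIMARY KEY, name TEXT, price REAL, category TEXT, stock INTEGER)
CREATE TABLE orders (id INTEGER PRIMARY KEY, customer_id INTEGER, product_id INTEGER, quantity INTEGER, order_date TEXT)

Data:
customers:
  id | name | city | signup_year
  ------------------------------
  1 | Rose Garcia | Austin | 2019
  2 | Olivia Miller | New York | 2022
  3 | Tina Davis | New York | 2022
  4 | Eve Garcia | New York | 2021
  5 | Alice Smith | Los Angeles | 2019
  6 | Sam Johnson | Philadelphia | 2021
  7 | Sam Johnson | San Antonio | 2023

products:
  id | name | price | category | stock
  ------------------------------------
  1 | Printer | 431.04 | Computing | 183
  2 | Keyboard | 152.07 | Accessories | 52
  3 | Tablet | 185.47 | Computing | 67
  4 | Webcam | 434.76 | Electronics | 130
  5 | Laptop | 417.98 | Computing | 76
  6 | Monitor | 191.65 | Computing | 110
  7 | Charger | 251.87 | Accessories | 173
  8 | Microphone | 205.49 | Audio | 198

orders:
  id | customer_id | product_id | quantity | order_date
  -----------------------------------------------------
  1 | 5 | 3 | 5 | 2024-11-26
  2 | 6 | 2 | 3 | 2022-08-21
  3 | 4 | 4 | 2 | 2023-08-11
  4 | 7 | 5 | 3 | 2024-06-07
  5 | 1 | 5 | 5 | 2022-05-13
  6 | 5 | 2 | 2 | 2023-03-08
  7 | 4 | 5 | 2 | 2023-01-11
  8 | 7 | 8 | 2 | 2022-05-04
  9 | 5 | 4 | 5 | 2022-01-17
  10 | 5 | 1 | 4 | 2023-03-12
SELECT name, stock, price FROM products WHERE stock >= 120 AND price >= 139.89

Execution result:
name | stock | price
Printer | 183 | 431.04
Webcam | 130 | 434.76
Charger | 173 | 251.87
Microphone | 198 | 205.49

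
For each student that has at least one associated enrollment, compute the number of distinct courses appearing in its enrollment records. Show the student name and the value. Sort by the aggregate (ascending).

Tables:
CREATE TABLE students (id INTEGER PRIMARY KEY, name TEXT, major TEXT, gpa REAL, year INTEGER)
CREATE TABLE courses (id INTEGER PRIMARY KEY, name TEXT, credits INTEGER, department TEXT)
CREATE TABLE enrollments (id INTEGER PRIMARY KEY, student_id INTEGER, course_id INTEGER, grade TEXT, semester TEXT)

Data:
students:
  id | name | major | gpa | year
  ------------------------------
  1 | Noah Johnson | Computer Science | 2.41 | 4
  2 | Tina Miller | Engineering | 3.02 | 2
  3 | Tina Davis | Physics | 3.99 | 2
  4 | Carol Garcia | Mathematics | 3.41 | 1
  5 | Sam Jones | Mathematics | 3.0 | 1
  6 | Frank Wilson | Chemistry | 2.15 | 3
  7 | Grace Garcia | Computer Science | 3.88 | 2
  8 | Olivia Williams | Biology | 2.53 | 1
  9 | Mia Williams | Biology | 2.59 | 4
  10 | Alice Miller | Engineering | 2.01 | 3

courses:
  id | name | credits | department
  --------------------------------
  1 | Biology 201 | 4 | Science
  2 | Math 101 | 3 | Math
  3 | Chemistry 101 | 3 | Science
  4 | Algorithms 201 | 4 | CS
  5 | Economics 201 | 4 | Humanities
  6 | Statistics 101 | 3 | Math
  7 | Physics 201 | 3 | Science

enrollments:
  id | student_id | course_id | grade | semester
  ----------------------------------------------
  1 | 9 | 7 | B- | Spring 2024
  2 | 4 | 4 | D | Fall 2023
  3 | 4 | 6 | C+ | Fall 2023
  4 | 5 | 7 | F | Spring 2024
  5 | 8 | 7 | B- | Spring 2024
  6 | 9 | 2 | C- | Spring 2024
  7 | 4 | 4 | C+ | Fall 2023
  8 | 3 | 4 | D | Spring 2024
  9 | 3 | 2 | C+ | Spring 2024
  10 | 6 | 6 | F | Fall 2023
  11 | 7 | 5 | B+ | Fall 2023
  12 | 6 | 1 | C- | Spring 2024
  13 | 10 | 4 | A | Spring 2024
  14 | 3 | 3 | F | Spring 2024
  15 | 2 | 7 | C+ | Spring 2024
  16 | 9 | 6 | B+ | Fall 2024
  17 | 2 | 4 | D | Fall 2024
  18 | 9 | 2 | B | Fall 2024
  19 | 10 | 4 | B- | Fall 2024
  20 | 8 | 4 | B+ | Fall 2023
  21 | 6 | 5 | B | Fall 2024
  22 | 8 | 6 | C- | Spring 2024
SELECT p.name, COUNT(DISTINCT c.course_id) AS distinct_course_count FROM enrollments c JOIN students p ON c.student_id = p.id GROUP BY p.id, p.name ORDER BY distinct_course_count ASC

Execution result:
name | distinct_course_count
Sam Jones | 1
Grace Garcia | 1
Alice Miller | 1
Tina Miller | 2
Carol Garcia | 2
Tina Davis | 3
Frank Wilson | 3
Olivia Williams | 3
Mia Williams | 3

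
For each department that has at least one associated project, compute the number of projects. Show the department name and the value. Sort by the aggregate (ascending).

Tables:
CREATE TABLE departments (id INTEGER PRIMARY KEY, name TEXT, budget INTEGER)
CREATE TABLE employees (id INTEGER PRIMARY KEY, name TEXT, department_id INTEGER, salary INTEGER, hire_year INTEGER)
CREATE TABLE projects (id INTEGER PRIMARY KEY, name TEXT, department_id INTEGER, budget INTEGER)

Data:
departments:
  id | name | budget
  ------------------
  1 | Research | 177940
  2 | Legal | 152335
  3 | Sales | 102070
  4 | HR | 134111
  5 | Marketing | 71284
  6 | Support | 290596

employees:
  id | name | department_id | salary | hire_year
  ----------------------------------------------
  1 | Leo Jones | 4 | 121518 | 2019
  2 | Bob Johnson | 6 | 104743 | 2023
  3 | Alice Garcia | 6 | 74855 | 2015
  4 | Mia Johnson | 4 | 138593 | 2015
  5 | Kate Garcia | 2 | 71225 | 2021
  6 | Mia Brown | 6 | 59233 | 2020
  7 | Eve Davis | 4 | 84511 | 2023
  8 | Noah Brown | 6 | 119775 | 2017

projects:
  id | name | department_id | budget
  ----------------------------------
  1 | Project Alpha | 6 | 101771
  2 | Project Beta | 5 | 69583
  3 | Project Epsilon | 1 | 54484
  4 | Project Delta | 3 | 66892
SELECT p.name, COUNT(*) AS n FROM projects c JOIN departments p ON c.department_id = p.id GROUP BY p.id, p.name ORDER BY n ASC

Execution result:
name | n
Research | 1
Sales | 1
Marketing | 1
Support | 1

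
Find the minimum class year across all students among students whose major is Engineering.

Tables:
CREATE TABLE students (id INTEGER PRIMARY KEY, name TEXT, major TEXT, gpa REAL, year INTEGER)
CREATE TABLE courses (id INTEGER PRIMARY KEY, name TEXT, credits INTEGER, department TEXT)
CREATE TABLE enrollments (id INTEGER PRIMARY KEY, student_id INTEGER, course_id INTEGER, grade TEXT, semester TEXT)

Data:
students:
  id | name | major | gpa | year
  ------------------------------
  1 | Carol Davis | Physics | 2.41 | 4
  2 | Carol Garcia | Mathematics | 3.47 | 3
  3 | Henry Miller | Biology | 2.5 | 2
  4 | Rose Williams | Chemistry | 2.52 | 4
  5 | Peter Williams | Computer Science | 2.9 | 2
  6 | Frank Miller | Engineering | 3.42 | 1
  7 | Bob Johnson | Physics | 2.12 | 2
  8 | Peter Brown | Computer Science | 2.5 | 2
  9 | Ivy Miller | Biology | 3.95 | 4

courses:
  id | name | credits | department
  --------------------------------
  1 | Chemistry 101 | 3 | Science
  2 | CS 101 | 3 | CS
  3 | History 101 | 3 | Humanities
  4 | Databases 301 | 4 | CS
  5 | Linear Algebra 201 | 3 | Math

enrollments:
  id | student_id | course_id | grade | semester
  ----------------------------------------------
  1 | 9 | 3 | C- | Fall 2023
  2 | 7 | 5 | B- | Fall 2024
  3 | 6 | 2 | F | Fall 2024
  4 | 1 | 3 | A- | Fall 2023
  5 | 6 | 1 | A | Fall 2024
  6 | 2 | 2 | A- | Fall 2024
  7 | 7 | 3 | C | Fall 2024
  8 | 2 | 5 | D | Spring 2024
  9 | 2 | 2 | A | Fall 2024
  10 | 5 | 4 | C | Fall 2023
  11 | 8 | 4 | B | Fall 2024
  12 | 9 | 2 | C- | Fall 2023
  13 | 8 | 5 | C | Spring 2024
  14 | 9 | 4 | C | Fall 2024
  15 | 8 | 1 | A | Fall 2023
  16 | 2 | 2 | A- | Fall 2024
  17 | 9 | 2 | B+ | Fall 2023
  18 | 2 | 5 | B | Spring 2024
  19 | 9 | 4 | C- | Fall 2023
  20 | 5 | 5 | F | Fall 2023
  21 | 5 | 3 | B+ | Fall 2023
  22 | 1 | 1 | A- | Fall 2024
SELECT MIN(year) FROM students WHERE major = 'Engineering'

Execution result:
1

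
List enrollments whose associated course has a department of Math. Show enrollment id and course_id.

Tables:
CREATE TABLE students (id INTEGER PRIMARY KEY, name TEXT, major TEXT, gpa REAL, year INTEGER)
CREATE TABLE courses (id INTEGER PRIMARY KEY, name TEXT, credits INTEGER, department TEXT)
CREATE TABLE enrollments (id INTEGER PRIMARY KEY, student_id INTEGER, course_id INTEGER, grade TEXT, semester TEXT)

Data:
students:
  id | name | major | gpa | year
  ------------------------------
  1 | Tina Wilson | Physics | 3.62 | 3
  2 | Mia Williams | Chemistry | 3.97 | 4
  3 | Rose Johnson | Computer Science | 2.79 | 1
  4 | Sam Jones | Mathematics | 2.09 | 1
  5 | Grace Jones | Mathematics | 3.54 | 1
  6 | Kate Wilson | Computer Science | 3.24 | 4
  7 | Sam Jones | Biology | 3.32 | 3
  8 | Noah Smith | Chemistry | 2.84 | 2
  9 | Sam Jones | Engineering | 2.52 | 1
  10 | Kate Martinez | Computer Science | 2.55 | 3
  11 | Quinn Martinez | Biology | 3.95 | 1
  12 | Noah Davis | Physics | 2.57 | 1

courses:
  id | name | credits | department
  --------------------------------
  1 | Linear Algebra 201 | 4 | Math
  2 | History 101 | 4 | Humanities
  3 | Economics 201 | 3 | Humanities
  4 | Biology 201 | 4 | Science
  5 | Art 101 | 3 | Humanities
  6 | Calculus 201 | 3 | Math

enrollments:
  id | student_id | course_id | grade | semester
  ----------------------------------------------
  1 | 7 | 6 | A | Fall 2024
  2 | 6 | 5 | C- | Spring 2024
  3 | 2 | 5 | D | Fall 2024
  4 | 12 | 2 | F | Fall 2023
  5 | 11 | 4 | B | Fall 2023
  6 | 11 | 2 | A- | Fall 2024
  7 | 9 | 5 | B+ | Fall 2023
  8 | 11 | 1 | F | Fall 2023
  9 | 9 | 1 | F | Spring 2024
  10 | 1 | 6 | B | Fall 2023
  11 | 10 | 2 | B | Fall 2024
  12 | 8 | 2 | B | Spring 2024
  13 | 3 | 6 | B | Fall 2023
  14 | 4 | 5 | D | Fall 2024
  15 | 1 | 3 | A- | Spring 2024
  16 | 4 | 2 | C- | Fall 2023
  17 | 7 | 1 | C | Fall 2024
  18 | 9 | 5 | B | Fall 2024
SELECT id, course_id FROM enrollments WHERE course_id IN (SELECT id FROM courses WHERE department = 'Math')

Execution result:
id | course_id
1 | 6
8 | 1
9 | 1
10 | 6
13 | 6
17 | 1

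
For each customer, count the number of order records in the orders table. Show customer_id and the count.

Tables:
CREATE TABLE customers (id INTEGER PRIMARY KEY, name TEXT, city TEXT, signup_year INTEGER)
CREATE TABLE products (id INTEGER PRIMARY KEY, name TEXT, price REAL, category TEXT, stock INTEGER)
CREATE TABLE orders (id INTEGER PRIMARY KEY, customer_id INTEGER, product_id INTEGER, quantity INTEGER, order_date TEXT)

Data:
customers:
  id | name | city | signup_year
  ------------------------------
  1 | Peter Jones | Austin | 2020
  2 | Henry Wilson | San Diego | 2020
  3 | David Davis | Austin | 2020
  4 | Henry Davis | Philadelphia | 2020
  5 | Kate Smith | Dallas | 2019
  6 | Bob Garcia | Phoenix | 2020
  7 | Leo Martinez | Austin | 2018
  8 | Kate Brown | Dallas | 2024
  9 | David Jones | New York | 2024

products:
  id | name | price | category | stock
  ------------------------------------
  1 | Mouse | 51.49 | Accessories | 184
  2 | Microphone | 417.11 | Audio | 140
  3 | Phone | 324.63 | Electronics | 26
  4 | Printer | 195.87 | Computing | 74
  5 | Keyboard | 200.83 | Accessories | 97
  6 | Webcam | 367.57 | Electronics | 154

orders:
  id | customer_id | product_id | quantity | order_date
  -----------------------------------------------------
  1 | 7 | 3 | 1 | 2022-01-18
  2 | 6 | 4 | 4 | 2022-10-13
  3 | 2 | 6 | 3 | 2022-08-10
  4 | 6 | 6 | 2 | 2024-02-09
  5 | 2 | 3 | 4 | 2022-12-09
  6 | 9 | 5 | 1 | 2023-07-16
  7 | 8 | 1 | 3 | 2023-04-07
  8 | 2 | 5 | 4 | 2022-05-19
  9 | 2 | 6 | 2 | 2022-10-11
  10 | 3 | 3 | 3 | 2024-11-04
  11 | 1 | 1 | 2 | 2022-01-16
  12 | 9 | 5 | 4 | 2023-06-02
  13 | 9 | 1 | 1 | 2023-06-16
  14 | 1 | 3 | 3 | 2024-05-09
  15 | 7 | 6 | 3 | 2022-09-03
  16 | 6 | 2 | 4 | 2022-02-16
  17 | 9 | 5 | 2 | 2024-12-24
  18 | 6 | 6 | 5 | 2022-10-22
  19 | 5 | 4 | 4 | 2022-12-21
SELECT customer_id, COUNT(*) AS order_count FROM orders GROUP BY customer_id

Execution result:
customer_id | order_count
1 | 2
2 | 4
3 | 1
5 | 1
6 | 4
7 | 2
8 | 1
9 | 4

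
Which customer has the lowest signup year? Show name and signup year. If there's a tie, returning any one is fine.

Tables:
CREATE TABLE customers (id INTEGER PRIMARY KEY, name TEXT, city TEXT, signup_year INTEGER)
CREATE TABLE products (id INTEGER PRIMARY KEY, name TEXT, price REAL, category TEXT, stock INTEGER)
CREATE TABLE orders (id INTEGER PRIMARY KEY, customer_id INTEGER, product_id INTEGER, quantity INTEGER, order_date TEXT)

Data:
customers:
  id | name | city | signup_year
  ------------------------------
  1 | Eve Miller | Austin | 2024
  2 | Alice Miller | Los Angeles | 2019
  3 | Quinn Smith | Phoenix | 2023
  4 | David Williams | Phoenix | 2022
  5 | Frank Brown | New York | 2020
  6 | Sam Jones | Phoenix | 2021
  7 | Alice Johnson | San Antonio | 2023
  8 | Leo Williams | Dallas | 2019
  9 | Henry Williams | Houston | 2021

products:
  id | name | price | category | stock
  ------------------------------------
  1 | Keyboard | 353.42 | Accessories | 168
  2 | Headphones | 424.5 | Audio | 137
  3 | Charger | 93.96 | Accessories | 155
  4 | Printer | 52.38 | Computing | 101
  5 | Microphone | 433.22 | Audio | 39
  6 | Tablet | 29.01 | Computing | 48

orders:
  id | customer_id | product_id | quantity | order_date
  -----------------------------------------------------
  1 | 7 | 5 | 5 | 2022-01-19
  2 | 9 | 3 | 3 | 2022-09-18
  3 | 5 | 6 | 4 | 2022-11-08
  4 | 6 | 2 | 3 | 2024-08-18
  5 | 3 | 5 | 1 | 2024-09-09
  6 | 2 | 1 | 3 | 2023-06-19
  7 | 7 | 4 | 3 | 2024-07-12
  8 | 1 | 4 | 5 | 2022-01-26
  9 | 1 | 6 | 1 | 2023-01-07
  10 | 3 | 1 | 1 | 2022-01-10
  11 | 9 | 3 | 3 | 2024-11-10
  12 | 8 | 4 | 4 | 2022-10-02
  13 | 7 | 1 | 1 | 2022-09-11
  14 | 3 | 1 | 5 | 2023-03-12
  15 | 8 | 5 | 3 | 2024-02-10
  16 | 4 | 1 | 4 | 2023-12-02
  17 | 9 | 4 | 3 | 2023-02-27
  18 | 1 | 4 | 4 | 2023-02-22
SELECT name, signup_year FROM customers ORDER BY signup_year ASC LIMIT 1

Execution result:
name | signup_year
Alice Miller | 2019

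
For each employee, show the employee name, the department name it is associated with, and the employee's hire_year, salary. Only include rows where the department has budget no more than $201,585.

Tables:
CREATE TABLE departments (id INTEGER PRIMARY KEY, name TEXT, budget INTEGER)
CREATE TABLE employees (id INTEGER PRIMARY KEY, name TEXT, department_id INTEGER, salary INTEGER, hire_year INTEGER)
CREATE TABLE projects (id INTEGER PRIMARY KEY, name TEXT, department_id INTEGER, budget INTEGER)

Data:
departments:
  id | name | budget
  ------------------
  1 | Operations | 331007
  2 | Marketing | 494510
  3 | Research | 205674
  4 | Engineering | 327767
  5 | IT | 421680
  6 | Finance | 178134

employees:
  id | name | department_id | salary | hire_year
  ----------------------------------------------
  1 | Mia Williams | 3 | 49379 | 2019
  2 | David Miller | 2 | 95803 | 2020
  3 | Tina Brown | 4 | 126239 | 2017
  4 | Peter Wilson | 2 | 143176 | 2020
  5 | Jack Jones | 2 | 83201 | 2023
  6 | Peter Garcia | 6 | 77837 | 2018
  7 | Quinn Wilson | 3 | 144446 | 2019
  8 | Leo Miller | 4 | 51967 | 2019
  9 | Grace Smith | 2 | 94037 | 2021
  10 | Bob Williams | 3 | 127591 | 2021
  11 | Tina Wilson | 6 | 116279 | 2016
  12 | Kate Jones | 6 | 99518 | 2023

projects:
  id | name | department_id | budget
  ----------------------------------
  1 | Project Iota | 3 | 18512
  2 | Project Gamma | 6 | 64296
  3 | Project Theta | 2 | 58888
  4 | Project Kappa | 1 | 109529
SELECT c.name, p.name AS department, c.hire_year, c.salary FROM employees c JOIN departments p ON c.department_id = p.id WHERE p.budget <= 201585

Execution result:
name | department | hire_year | salary
Peter Garcia | Finance | 2018 | 77837
Tina Wilson | Finance | 2016 | 116279
Kate Jones | Finance | 2023 | 99518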